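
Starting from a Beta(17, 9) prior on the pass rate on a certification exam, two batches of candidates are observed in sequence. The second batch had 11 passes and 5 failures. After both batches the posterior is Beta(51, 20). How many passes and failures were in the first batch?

23 passes and 6 failures

Because Beta–binomial updating is additive in the counts, the combined data contributed (α_post−α_prior, β_post−β_prior) successes and failures.
Total across both batches: 51−17=34 passes, 20−9=11 failures.
Subtract the second batch: 34−11=23 passes and 11−5=6 failures.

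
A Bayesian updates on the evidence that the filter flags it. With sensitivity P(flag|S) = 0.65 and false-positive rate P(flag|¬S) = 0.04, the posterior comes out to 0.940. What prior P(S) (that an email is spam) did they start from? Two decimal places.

P(S) = 0.49

Bayes' rule in odds form gives O(S|E) = O(S)·[P(E|S)/P(E|¬S)], hence O(S) = O(S|E)/LR.
Posterior odds = 0.940/(1−0.940) = 15.6667. LR = 0.65/0.04 = 16.2500.
Prior odds = 15.6667/16.2500 = 0.9641, so P(S) = 0.9641/(1+0.9641) ≈ 0.49.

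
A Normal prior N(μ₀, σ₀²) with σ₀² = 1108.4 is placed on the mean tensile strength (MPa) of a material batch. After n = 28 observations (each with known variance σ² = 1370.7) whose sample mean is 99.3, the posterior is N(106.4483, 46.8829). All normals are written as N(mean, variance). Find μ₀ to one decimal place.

μ₀ = 268.3

With known observation variance, the Normal–Normal posterior has precision τ_n = τ₀ + n/σ² and mean μ_n = (τ₀μ₀ + (n/σ²)x̄)/τ_n.
Here τ₀ = 1/1108.4 = 0.000902 and τ_data = 28/1370.7 = 0.020428, so τ_n = 0.021330.
Rearranging for μ₀: μ₀ = (μ_n·τ_n − τ_data·x̄)/τ₀ = (106.4483·0.021330 − 0.020428·99.3) / 0.000902 = 0.242042/0.000902 ≈ 268.3.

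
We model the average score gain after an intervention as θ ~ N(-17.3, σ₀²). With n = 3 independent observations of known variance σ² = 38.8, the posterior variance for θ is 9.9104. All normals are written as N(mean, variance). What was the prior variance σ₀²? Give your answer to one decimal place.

Posterior precision equals prior precision plus data precision: 1/σ_n² = 1/σ₀² + n/σ².
So 1/σ₀² = 1/9.9104 − 3/38.8 = 0.100904 − 0.077320 = 0.023584.
Hence σ₀² = 1/0.023584 ≈ 42.4.

σ₀² = 42.4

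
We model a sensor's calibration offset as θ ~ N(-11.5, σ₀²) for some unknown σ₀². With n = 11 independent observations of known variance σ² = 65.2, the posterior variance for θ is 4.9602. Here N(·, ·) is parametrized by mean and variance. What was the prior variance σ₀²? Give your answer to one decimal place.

σ₀² = 30.4

Posterior precision equals prior precision plus data precision: 1/σ_n² = 1/σ₀² + n/σ².
So 1/σ₀² = 1/4.9602 − 11/65.2 = 0.201605 − 0.168712 = 0.032893.
Hence σ₀² = 1/0.032893 ≈ 30.4.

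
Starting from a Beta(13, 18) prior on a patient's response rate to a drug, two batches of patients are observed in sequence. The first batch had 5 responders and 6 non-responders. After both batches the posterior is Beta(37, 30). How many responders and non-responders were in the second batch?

19 responders and 6 non-responders

Because Beta–binomial updating is additive in the counts, the combined data contributed (α_post−α_prior, β_post−β_prior) successes and failures.
Total across both batches: 37−13=24 responders, 30−18=12 non-responders.
Subtract the first batch: 24−5=19 responders and 12−6=6 non-responders.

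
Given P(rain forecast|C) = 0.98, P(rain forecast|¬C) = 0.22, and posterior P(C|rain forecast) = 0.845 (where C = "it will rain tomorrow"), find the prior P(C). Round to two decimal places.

In odds form, posterior odds = prior odds × likelihood ratio, so prior odds = posterior odds ÷ LR.
Posterior odds = 0.845/(1−0.845) = 5.4516. LR = 0.98/0.22 = 4.4545.
Prior odds = 5.4516/4.4545 = 1.2238, so P(C) = 1.2238/(1+1.2238) ≈ 0.55.

P(C) = 0.55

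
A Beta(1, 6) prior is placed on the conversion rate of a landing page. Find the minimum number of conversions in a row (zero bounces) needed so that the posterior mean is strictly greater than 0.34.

After k conversions and 0 bounces the posterior is Beta(1+k, 6), with mean (1+k)/(1+6+k).
Set (1+k)/(7+k) > 0.34 and solve: k > (0.34·7 − 1)/(1 − 0.34) = 2.091.
The smallest integer exceeding 2.091 is 3, and checking k=3: (4)/(10) = 0.4000 > 0.34.

k = 3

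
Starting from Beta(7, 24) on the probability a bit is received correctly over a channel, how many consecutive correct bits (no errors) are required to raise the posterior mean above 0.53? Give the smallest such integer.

After k correct bits and 0 errors the posterior is Beta(7+k, 24), with mean (7+k)/(7+24+k).
Set (7+k)/(31+k) > 0.53 and solve: k > (0.53·31 − 7)/(1 − 0.53) = 20.064.
The smallest integer exceeding 20.064 is 21.

k = 21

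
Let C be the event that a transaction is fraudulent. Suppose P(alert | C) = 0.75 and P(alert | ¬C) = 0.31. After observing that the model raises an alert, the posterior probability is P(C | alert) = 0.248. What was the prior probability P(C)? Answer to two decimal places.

P(C) = 0.12

Bayes' rule in odds form gives O(C|E) = O(C)·[P(E|C)/P(E|¬C)], hence O(C) = O(C|E)/LR.
Posterior odds = 0.248/(1−0.248) = 0.3298. LR = 0.75/0.31 = 2.4194.
Prior odds = 0.3298/2.4194 = 0.1363, so P(C) = 0.1363/(1+0.1363) ≈ 0.12.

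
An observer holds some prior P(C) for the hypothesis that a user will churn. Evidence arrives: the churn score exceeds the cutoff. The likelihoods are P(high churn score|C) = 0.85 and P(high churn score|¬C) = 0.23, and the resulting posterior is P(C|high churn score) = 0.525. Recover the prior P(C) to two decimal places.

In odds form, posterior odds = prior odds × likelihood ratio, so prior odds = posterior odds ÷ LR.
Posterior odds = 0.525/(1−0.525) = 1.1053. LR = 0.85/0.23 = 3.6957.
Prior odds = 1.1053/3.6957 = 0.2991, so P(C) = 0.2991/(1+0.2991) ≈ 0.23.

P(C) = 0.23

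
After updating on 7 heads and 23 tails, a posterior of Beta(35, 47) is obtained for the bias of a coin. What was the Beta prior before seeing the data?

A Beta(α, β) prior with s successes and f failures in binomial data gives a Beta(α+s, β+f) posterior.
Subtract the data counts: 35−7=28, 47−23=24.

Beta(28, 24)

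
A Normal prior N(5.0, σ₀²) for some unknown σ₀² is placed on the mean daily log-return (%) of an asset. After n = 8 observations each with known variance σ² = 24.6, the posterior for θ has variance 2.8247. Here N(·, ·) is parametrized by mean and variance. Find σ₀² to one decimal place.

σ₀² = 34.7

Posterior precision equals prior precision plus data precision: 1/σ_n² = 1/σ₀² + n/σ².
So 1/σ₀² = 1/2.8247 − 8/24.6 = 0.354020 − 0.325203 = 0.028817.
Hence σ₀² = 1/0.028817 ≈ 34.7.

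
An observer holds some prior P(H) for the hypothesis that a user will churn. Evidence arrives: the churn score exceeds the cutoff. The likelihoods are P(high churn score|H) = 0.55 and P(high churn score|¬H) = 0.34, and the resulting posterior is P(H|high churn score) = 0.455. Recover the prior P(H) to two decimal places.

Bayes' rule in odds form gives O(H|E) = O(H)·[P(E|H)/P(E|¬H)], hence O(H) = O(H|E)/LR.
Posterior odds = 0.455/(1−0.455) = 0.8349. LR = 0.55/0.34 = 1.6176.
Prior odds = 0.8349/1.6176 = 0.5161, so P(H) = 0.5161/(1+0.5161) ≈ 0.34.

P(H) = 0.34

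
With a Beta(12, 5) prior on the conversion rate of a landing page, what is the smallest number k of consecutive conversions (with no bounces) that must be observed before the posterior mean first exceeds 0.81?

k = 10

After k conversions and 0 bounces the posterior is Beta(12+k, 5), with mean (12+k)/(12+5+k).
Set (12+k)/(17+k) > 0.81 and solve: k > (0.81·17 − 12)/(1 − 0.81) = 9.316.
The smallest integer exceeding 9.316 is 10.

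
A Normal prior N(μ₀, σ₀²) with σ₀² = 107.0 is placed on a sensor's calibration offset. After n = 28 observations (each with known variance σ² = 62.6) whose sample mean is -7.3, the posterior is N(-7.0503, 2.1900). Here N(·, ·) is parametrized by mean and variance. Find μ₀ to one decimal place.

μ₀ = 4.9

The posterior mean is a precision-weighted average: μ_n = (τ₀μ₀ + τ_data·x̄)/(τ₀+τ_data), with τ₀=1/σ₀² and τ_data=n/σ².
Here τ₀ = 1/107.0 = 0.009346 and τ_data = 28/62.6 = 0.447284, so τ_n = 0.456630.
Rearranging for μ₀: μ₀ = (μ_n·τ_n − τ_data·x̄)/τ₀ = (-7.0503·0.456630 − 0.447284·-7.3) / 0.009346 = 0.045795/0.009346 ≈ 4.9.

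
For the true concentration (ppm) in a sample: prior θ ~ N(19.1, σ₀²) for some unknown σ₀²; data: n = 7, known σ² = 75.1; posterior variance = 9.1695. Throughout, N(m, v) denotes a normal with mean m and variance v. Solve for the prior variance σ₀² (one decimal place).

Posterior precision equals prior precision plus data precision: 1/σ_n² = 1/σ₀² + n/σ².
So 1/σ₀² = 1/9.1695 − 7/75.1 = 0.109057 − 0.093209 = 0.015848.
Hence σ₀² = 1/0.015848 ≈ 63.1.

σ₀² = 63.1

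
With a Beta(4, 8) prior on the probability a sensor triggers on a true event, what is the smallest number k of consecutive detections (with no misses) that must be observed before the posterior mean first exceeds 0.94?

After k detections and 0 misses the posterior is Beta(4+k, 8), with mean (4+k)/(4+8+k).
Set (4+k)/(12+k) > 0.94 and solve: k > (0.94·12 − 4)/(1 − 0.94) = 121.333.
The smallest integer exceeding 121.333 is 122.

k = 122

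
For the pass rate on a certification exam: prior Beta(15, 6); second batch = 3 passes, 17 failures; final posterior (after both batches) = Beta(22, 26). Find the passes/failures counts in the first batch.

4 passes and 3 failures

Because Beta–binomial updating is additive in the counts, the combined data contributed (α_post−α_prior, β_post−β_prior) successes and failures.
Total across both batches: 22−15=7 passes, 26−6=20 failures.
Subtract the second batch: 7−3=4 passes and 20−17=3 failures.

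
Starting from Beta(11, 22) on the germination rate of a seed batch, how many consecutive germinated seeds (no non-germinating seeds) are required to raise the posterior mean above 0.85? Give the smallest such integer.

k = 114

After k germinated seeds and 0 non-germinating seeds the posterior is Beta(11+k, 22), with mean (11+k)/(11+22+k).
Set (11+k)/(33+k) > 0.85 and solve: k > (0.85·33 − 11)/(1 − 0.85) = 113.667.
The smallest integer exceeding 113.667 is 114.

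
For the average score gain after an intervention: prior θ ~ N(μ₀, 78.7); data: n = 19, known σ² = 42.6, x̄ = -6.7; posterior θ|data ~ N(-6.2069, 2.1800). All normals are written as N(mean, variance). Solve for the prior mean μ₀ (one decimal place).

μ₀ = 11.1

With known observation variance, the Normal–Normal posterior has precision τ_n = τ₀ + n/σ² and mean μ_n = (τ₀μ₀ + (n/σ²)x̄)/τ_n.
Here τ₀ = 1/78.7 = 0.012706 and τ_data = 19/42.6 = 0.446009, so τ_n = 0.458715.
Rearranging for μ₀: μ₀ = (μ_n·τ_n − τ_data·x̄)/τ₀ = (-6.2069·0.458715 − 0.446009·-6.7) / 0.012706 = 0.141062/0.012706 ≈ 11.1.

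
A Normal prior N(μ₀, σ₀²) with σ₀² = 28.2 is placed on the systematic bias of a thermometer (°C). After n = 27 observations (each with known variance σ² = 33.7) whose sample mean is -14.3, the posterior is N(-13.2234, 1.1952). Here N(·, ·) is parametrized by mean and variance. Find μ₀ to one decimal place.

μ₀ = 11.1

With known observation variance, the Normal–Normal posterior has precision τ_n = τ₀ + n/σ² and mean μ_n = (τ₀μ₀ + (n/σ²)x̄)/τ_n.
Here τ₀ = 1/28.2 = 0.035461 and τ_data = 27/33.7 = 0.801187, so τ_n = 0.836648.
Rearranging for μ₀: μ₀ = (μ_n·τ_n − τ_data·x̄)/τ₀ = (-13.2234·0.836648 − 0.801187·-14.3) / 0.035461 = 0.393643/0.035461 ≈ 11.1.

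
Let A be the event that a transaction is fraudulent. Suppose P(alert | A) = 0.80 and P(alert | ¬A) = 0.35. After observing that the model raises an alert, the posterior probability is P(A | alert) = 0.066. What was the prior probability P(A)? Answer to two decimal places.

Bayes' rule in odds form gives O(A|E) = O(A)·[P(E|A)/P(E|¬A)], hence O(A) = O(A|E)/LR.
Posterior odds = 0.066/(1−0.066) = 0.0707. LR = 0.80/0.35 = 2.2857.
Prior odds = 0.0707/2.2857 = 0.0309, so P(A) = 0.0309/(1+0.0309) ≈ 0.03.

P(A) = 0.03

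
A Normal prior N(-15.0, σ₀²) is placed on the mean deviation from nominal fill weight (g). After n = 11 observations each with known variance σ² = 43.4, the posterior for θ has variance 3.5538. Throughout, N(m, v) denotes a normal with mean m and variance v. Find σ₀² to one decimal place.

Posterior precision equals prior precision plus data precision: 1/σ_n² = 1/σ₀² + n/σ².
So 1/σ₀² = 1/3.5538 − 11/43.4 = 0.281389 − 0.253456 = 0.027933.
Hence σ₀² = 1/0.027933 ≈ 35.8.

σ₀² = 35.8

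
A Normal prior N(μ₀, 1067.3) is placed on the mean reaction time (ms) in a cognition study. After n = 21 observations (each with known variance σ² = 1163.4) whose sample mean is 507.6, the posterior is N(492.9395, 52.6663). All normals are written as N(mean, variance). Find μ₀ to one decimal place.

The posterior mean is a precision-weighted average: μ_n = (τ₀μ₀ + τ_data·x̄)/(τ₀+τ_data), with τ₀=1/σ₀² and τ_data=n/σ².
Here τ₀ = 1/1067.3 = 0.000937 and τ_data = 21/1163.4 = 0.018051, so τ_n = 0.018988.
Rearranging for μ₀: μ₀ = (μ_n·τ_n − τ_data·x̄)/τ₀ = (492.9395·0.018988 − 0.018051·507.6) / 0.000937 = 0.197248/0.000937 ≈ 210.5.

μ₀ = 210.5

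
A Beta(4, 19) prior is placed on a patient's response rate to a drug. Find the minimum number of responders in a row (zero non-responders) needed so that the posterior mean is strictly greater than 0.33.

After k responders and 0 non-responders the posterior is Beta(4+k, 19), with mean (4+k)/(4+19+k).
Set (4+k)/(23+k) > 0.33 and solve: k > (0.33·23 − 4)/(1 − 0.33) = 5.358.
The smallest integer exceeding 5.358 is 6, and checking k=6: (10)/(29) = 0.3448 > 0.33.

k = 6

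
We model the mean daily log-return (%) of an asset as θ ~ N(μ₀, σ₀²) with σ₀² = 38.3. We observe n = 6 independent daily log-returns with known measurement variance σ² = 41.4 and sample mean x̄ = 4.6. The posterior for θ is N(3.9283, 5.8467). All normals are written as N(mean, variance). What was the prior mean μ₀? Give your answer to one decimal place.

μ₀ = 0.2

The posterior mean is a precision-weighted average: μ_n = (τ₀μ₀ + τ_data·x̄)/(τ₀+τ_data), with τ₀=1/σ₀² and τ_data=n/σ².
Here τ₀ = 1/38.3 = 0.026110 and τ_data = 6/41.4 = 0.144928, so τ_n = 0.171038.
Rearranging for μ₀: μ₀ = (μ_n·τ_n − τ_data·x̄)/τ₀ = (3.9283·0.171038 − 0.144928·4.6) / 0.026110 = 0.005220/0.026110 ≈ 0.2.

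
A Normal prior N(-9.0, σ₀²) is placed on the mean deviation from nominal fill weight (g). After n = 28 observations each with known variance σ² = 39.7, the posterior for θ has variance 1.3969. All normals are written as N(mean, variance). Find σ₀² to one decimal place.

σ₀² = 94.5

Posterior precision equals prior precision plus data precision: 1/σ_n² = 1/σ₀² + n/σ².
So 1/σ₀² = 1/1.3969 − 28/39.7 = 0.715871 − 0.705290 = 0.010581.
Hence σ₀² = 1/0.010581 ≈ 94.5.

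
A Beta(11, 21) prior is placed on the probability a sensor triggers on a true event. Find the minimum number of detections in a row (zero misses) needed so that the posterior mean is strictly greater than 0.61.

k = 22

After k detections and 0 misses the posterior is Beta(11+k, 21), with mean (11+k)/(11+21+k).
Set (11+k)/(32+k) > 0.61 and solve: k > (0.61·32 − 11)/(1 − 0.61) = 21.846.
The smallest integer exceeding 21.846 is 22, and checking k=22: (33)/(54) = 0.6111 > 0.61.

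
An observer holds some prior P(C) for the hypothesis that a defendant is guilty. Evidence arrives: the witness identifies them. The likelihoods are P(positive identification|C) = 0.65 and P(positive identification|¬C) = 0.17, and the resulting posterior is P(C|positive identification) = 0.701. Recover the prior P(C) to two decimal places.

P(C) = 0.38

Bayes' rule in odds form gives O(C|E) = O(C)·[P(E|C)/P(E|¬C)], hence O(C) = O(C|E)/LR.
Posterior odds = 0.701/(1−0.701) = 2.3445. LR = 0.65/0.17 = 3.8235.
Prior odds = 2.3445/3.8235 = 0.6132, so P(C) = 0.6132/(1+0.6132) ≈ 0.38.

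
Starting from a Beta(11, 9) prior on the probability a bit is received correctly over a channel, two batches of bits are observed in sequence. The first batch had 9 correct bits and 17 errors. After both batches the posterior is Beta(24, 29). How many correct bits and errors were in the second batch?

Sequential conjugate updates are equivalent to a single update on the pooled data, so total successes = posterior α − prior α and total failures = posterior β − prior β.
Total across both batches: 24−11=13 correct bits, 29−9=20 errors.
Subtract the first batch: 13−9=4 correct bits and 20−17=3 errors.

4 correct bits and 3 errors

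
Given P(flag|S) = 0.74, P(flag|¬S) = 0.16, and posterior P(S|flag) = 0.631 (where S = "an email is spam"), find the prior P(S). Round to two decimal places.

P(S) = 0.27

In odds form, posterior odds = prior odds × likelihood ratio, so prior odds = posterior odds ÷ LR.
Posterior odds = 0.631/(1−0.631) = 1.7100. LR = 0.74/0.16 = 4.6250.
Prior odds = 1.7100/4.6250 = 0.3697, so P(S) = 0.3697/(1+0.3697) ≈ 0.27.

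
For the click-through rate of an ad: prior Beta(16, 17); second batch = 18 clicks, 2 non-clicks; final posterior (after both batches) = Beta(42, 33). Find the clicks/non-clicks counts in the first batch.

8 clicks and 14 non-clicks

Sequential conjugate updates are equivalent to a single update on the pooled data, so total successes = posterior α − prior α and total failures = posterior β − prior β.
Total across both batches: 42−16=26 clicks, 33−17=16 non-clicks.
Subtract the second batch: 26−18=8 clicks and 16−2=14 non-clicks.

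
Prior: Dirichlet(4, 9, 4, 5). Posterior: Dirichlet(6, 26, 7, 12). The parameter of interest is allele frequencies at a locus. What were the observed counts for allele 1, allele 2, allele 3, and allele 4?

counts (2, 17, 3, 7)

For a Dirichlet(α) prior with multinomial counts c, the posterior is Dirichlet(α + c) componentwise.
Counts are posterior − prior componentwise: 6−4=2, 26−9=17, 7−4=3, 12−5=7.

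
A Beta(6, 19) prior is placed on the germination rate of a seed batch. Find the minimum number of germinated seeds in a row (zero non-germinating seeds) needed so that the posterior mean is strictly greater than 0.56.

k = 19

After k germinated seeds and 0 non-germinating seeds the posterior is Beta(6+k, 19), with mean (6+k)/(6+19+k).
Set (6+k)/(25+k) > 0.56 and solve: k > (0.56·25 − 6)/(1 − 0.56) = 18.182.
The smallest integer exceeding 18.182 is 19.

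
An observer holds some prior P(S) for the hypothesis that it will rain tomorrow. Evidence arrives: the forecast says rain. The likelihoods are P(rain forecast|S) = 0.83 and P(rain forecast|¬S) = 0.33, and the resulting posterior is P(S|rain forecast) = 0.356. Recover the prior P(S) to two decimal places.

P(S) = 0.18

In odds form, posterior odds = prior odds × likelihood ratio, so prior odds = posterior odds ÷ LR.
Posterior odds = 0.356/(1−0.356) = 0.5528. LR = 0.83/0.33 = 2.5152.
Prior odds = 0.5528/2.5152 = 0.2198, so P(S) = 0.2198/(1+0.2198) ≈ 0.18.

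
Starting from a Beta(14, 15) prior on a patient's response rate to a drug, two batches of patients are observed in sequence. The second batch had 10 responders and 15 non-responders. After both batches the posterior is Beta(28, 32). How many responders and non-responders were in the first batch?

4 responders and 2 non-responders

Sequential conjugate updates are equivalent to a single update on the pooled data, so total successes = posterior α − prior α and total failures = posterior β − prior β.
Total across both batches: 28−14=14 responders, 32−15=17 non-responders.
Subtract the second batch: 14−10=4 responders and 17−15=2 non-responders.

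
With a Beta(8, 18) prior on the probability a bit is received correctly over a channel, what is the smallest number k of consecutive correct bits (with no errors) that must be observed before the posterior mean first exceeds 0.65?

After k correct bits and 0 errors the posterior is Beta(8+k, 18), with mean (8+k)/(8+18+k).
Set (8+k)/(26+k) > 0.65 and solve: k > (0.65·26 − 8)/(1 − 0.65) = 25.429.
The smallest integer exceeding 25.429 is 26, and checking k=26: (34)/(52) = 0.6538 > 0.65.

k = 26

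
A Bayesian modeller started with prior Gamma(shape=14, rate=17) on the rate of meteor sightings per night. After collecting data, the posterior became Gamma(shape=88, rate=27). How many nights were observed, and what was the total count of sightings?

Gamma–Poisson conjugacy: posterior shape = α + Σxᵢ, posterior rate = β + n.
Matching: Σxᵢ = 88 − 14 = 74 and n = 27 − 17 = 10.

n = 10 nights with total 74 sightings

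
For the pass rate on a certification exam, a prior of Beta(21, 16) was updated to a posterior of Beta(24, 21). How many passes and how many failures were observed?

Beta is conjugate to the binomial likelihood: posterior = Beta(α+s, β+f).
So s = 24 − 21 = 3 and f = 21 − 16 = 5.

3 passes and 5 failures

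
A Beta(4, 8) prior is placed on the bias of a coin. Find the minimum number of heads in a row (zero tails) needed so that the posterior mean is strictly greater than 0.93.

k = 103

After k heads and 0 tails the posterior is Beta(4+k, 8), with mean (4+k)/(4+8+k).
Set (4+k)/(12+k) > 0.93 and solve: k > (0.93·12 − 4)/(1 − 0.93) = 102.286.
The smallest integer exceeding 102.286 is 103, and checking k=103: (107)/(115) = 0.9304 > 0.93.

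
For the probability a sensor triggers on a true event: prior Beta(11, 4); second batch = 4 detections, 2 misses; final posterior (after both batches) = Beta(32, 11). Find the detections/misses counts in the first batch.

17 detections and 5 misses

Because Beta–binomial updating is additive in the counts, the combined data contributed (α_post−α_prior, β_post−β_prior) successes and failures.
Total across both batches: 32−11=21 detections, 11−4=7 misses.
Subtract the second batch: 21−4=17 detections and 7−2=5 misses.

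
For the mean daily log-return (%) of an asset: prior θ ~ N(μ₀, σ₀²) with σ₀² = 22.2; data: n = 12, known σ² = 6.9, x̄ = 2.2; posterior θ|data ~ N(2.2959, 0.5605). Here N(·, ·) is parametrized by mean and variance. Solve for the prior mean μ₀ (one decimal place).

With known observation variance, the Normal–Normal posterior has precision τ_n = τ₀ + n/σ² and mean μ_n = (τ₀μ₀ + (n/σ²)x̄)/τ_n.
Here τ₀ = 1/22.2 = 0.045045 and τ_data = 12/6.9 = 1.739130, so τ_n = 1.784175.
Rearranging for μ₀: μ₀ = (μ_n·τ_n − τ_data·x̄)/τ₀ = (2.2959·1.784175 − 1.739130·2.2) / 0.045045 = 0.270201/0.045045 ≈ 6.0.

μ₀ = 6.0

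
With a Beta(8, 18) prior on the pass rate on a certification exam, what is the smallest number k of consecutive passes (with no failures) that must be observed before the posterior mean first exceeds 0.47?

After k passes and 0 failures the posterior is Beta(8+k, 18), with mean (8+k)/(8+18+k).
Set (8+k)/(26+k) > 0.47 and solve: k > (0.47·26 − 8)/(1 − 0.47) = 7.962.
The smallest integer exceeding 7.962 is 8, and checking k=8: (16)/(34) = 0.4706 > 0.47.

k = 8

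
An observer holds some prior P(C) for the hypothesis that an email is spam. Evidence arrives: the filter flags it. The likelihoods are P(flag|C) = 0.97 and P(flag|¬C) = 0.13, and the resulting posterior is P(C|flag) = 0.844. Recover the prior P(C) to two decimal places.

Bayes' rule in odds form gives O(C|E) = O(C)·[P(E|C)/P(E|¬C)], hence O(C) = O(C|E)/LR.
Posterior odds = 0.844/(1−0.844) = 5.4103. LR = 0.97/0.13 = 7.4615.
Prior odds = 5.4103/7.4615 = 0.7251, so P(C) = 0.7251/(1+0.7251) ≈ 0.42.

P(C) = 0.42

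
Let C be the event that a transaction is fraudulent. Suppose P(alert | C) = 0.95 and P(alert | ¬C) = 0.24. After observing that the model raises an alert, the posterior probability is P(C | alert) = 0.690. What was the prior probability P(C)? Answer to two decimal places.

P(C) = 0.36

Bayes' rule in odds form gives O(C|E) = O(C)·[P(E|C)/P(E|¬C)], hence O(C) = O(C|E)/LR.
Posterior odds = 0.690/(1−0.690) = 2.2258. LR = 0.95/0.24 = 3.9583.
Prior odds = 2.2258/3.9583 = 0.5623, so P(C) = 0.5623/(1+0.5623) ≈ 0.36.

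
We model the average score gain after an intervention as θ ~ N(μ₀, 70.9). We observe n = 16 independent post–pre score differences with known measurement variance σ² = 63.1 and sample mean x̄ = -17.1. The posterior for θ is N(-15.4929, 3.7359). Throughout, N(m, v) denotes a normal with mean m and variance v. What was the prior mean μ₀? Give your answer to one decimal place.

μ₀ = 13.4

The posterior mean is a precision-weighted average: μ_n = (τ₀μ₀ + τ_data·x̄)/(τ₀+τ_data), with τ₀=1/σ₀² and τ_data=n/σ².
Here τ₀ = 1/70.9 = 0.014104 and τ_data = 16/63.1 = 0.253566, so τ_n = 0.267670.
Rearranging for μ₀: μ₀ = (μ_n·τ_n − τ_data·x̄)/τ₀ = (-15.4929·0.267670 − 0.253566·-17.1) / 0.014104 = 0.188994/0.014104 ≈ 13.4.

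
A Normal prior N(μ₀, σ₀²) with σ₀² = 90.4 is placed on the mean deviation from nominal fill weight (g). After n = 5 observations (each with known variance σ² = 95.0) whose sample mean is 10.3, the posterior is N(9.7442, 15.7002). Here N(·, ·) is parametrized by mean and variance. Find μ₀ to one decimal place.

μ₀ = 7.1

The posterior mean is a precision-weighted average: μ_n = (τ₀μ₀ + τ_data·x̄)/(τ₀+τ_data), with τ₀=1/σ₀² and τ_data=n/σ².
Here τ₀ = 1/90.4 = 0.011062 and τ_data = 5/95.0 = 0.052632, so τ_n = 0.063694.
Rearranging for μ₀: μ₀ = (μ_n·τ_n − τ_data·x̄)/τ₀ = (9.7442·0.063694 − 0.052632·10.3) / 0.011062 = 0.078537/0.011062 ≈ 7.1.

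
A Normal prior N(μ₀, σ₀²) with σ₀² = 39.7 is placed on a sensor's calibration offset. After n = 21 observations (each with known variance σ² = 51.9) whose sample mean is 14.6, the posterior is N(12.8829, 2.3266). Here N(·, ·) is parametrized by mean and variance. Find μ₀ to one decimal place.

μ₀ = -14.7

The posterior mean is a precision-weighted average: μ_n = (τ₀μ₀ + τ_data·x̄)/(τ₀+τ_data), with τ₀=1/σ₀² and τ_data=n/σ².
Here τ₀ = 1/39.7 = 0.025189 and τ_data = 21/51.9 = 0.404624, so τ_n = 0.429813.
Rearranging for μ₀: μ₀ = (μ_n·τ_n − τ_data·x̄)/τ₀ = (12.8829·0.429813 − 0.404624·14.6) / 0.025189 = -0.370273/0.025189 ≈ -14.7.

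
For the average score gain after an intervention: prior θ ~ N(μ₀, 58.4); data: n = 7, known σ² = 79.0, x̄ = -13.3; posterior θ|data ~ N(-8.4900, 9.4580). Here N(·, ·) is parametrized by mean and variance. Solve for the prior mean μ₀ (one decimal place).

μ₀ = 16.4

With known observation variance, the Normal–Normal posterior has precision τ_n = τ₀ + n/σ² and mean μ_n = (τ₀μ₀ + (n/σ²)x̄)/τ_n.
Here τ₀ = 1/58.4 = 0.017123 and τ_data = 7/79.0 = 0.088608, so τ_n = 0.105731.
Rearranging for μ₀: μ₀ = (μ_n·τ_n − τ_data·x̄)/τ₀ = (-8.4900·0.105731 − 0.088608·-13.3) / 0.017123 = 0.280830/0.017123 ≈ 16.4.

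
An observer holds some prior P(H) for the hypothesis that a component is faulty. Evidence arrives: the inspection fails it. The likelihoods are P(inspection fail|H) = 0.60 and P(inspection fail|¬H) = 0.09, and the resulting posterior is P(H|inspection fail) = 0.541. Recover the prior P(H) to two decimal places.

Bayes' rule in odds form gives O(H|E) = O(H)·[P(E|H)/P(E|¬H)], hence O(H) = O(H|E)/LR.
Posterior odds = 0.541/(1−0.541) = 1.1786. LR = 0.60/0.09 = 6.6667.
Prior odds = 1.1786/6.6667 = 0.1768, so P(H) = 0.1768/(1+0.1768) ≈ 0.15.

P(H) = 0.15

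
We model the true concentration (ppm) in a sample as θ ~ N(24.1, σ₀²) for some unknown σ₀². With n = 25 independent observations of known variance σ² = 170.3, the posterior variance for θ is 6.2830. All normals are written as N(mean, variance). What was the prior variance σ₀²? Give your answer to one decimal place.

For the Normal–Normal model with known σ², precisions add: τ_n = τ₀ + n/σ².
So 1/σ₀² = 1/6.2830 − 25/170.3 = 0.159160 − 0.146800 = 0.012360.
Hence σ₀² = 1/0.012360 ≈ 80.9.

σ₀² = 80.9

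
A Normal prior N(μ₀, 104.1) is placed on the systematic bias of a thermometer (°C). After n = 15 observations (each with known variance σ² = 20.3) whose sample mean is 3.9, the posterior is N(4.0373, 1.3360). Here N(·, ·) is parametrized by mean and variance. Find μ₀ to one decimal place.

μ₀ = 14.6

With known observation variance, the Normal–Normal posterior has precision τ_n = τ₀ + n/σ² and mean μ_n = (τ₀μ₀ + (n/σ²)x̄)/τ_n.
Here τ₀ = 1/104.1 = 0.009606 and τ_data = 15/20.3 = 0.738916, so τ_n = 0.748522.
Rearranging for μ₀: μ₀ = (μ_n·τ_n − τ_data·x̄)/τ₀ = (4.0373·0.748522 − 0.738916·3.9) / 0.009606 = 0.140235/0.009606 ≈ 14.6.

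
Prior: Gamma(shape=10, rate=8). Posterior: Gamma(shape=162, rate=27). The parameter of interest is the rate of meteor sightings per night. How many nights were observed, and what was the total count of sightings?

n = 19 nights with total 152 sightings

Gamma–Poisson conjugacy: posterior shape = α + Σxᵢ, posterior rate = β + n.
Matching: Σxᵢ = 162 − 10 = 152 and n = 27 − 8 = 19.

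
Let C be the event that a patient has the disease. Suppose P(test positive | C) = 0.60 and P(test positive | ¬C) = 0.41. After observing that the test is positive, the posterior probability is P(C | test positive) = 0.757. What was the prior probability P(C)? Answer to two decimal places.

Bayes' rule in odds form gives O(C|E) = O(C)·[P(E|C)/P(E|¬C)], hence O(C) = O(C|E)/LR.
Posterior odds = 0.757/(1−0.757) = 3.1152. LR = 0.60/0.41 = 1.4634.
Prior odds = 3.1152/1.4634 = 2.1287, so P(C) = 2.1287/(1+2.1287) ≈ 0.68.

P(C) = 0.68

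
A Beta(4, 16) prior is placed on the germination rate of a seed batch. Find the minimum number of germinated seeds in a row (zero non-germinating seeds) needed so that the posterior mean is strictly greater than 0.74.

k = 42

After k germinated seeds and 0 non-germinating seeds the posterior is Beta(4+k, 16), with mean (4+k)/(4+16+k).
Set (4+k)/(20+k) > 0.74 and solve: k > (0.74·20 − 4)/(1 − 0.74) = 41.538.
The smallest integer exceeding 41.538 is 42.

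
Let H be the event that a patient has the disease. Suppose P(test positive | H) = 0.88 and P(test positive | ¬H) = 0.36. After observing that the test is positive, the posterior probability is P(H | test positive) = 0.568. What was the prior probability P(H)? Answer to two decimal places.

P(H) = 0.35

Bayes' rule in odds form gives O(H|E) = O(H)·[P(E|H)/P(E|¬H)], hence O(H) = O(H|E)/LR.
Posterior odds = 0.568/(1−0.568) = 1.3148. LR = 0.88/0.36 = 2.4444.
Prior odds = 1.3148/2.4444 = 0.5379, so P(H) = 0.5379/(1+0.5379) ≈ 0.35.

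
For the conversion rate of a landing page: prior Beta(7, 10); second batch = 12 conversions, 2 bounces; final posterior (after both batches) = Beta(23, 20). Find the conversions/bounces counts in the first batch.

Because Beta–binomial updating is additive in the counts, the combined data contributed (α_post−α_prior, β_post−β_prior) successes and failures.
Total across both batches: 23−7=16 conversions, 20−10=10 bounces.
Subtract the second batch: 16−12=4 conversions and 10−2=8 bounces.

4 conversions and 8 bounces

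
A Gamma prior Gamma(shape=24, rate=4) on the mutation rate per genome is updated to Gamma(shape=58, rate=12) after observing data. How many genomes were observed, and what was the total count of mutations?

n = 8 genomes with total 34 mutations

Gamma–Poisson conjugacy: posterior shape = α + Σxᵢ, posterior rate = β + n.
Matching: Σxᵢ = 58 − 24 = 34 and n = 12 − 4 = 8.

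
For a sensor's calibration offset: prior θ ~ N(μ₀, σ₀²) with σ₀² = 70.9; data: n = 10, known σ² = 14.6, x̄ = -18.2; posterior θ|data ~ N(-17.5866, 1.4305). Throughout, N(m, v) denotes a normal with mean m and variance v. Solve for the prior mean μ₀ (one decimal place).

μ₀ = 12.2

The posterior mean is a precision-weighted average: μ_n = (τ₀μ₀ + τ_data·x̄)/(τ₀+τ_data), with τ₀=1/σ₀² and τ_data=n/σ².
Here τ₀ = 1/70.9 = 0.014104 and τ_data = 10/14.6 = 0.684932, so τ_n = 0.699036.
Rearranging for μ₀: μ₀ = (μ_n·τ_n − τ_data·x̄)/τ₀ = (-17.5866·0.699036 − 0.684932·-18.2) / 0.014104 = 0.172096/0.014104 ≈ 12.2.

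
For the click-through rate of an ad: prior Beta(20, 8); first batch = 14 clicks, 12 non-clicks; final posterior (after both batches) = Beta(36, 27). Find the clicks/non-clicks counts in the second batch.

2 clicks and 7 non-clicks

Because Beta–binomial updating is additive in the counts, the combined data contributed (α_post−α_prior, β_post−β_prior) successes and failures.
Total across both batches: 36−20=16 clicks, 27−8=19 non-clicks.
Subtract the first batch: 16−14=2 clicks and 19−12=7 non-clicks.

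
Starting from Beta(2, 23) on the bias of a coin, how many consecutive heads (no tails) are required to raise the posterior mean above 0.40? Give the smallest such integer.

After k heads and 0 tails the posterior is Beta(2+k, 23), with mean (2+k)/(2+23+k).
Set (2+k)/(25+k) > 0.40 and solve: k > (0.40·25 − 2)/(1 − 0.40) = 13.333.
The smallest integer exceeding 13.333 is 14, and checking k=14: (16)/(39) = 0.4103 > 0.40.

k = 14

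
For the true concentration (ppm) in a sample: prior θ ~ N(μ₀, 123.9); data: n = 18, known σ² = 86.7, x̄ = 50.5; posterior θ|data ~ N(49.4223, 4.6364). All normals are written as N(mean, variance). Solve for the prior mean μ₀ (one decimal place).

With known observation variance, the Normal–Normal posterior has precision τ_n = τ₀ + n/σ² and mean μ_n = (τ₀μ₀ + (n/σ²)x̄)/τ_n.
Here τ₀ = 1/123.9 = 0.008071 and τ_data = 18/86.7 = 0.207612, so τ_n = 0.215683.
Rearranging for μ₀: μ₀ = (μ_n·τ_n − τ_data·x̄)/τ₀ = (49.4223·0.215683 − 0.207612·50.5) / 0.008071 = 0.175144/0.008071 ≈ 21.7.

μ₀ = 21.7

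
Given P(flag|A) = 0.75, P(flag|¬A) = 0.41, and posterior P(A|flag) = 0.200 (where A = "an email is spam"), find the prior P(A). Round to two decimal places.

P(A) = 0.12

Bayes' rule in odds form gives O(A|E) = O(A)·[P(E|A)/P(E|¬A)], hence O(A) = O(A|E)/LR.
Posterior odds = 0.200/(1−0.200) = 0.2500. LR = 0.75/0.41 = 1.8293.
Prior odds = 0.2500/1.8293 = 0.1367, so P(A) = 0.1367/(1+0.1367) ≈ 0.12.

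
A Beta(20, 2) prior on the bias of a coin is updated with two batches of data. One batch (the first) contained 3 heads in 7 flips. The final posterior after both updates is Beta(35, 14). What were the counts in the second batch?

Sequential conjugate updates are equivalent to a single update on the pooled data, so total successes = posterior α − prior α and total failures = posterior β − prior β.
Total across both batches: 35−20=15 heads, 14−2=12 tails.
Subtract the first batch: 15−3=12 heads and 12−4=8 tails.

12 heads and 8 tails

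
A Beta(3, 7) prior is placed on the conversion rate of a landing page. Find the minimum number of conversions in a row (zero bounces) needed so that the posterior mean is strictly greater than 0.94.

k = 107

After k conversions and 0 bounces the posterior is Beta(3+k, 7), with mean (3+k)/(3+7+k).
Set (3+k)/(10+k) > 0.94 and solve: k > (0.94·10 − 3)/(1 − 0.94) = 106.667.
The smallest integer exceeding 106.667 is 107, and checking k=107: (110)/(117) = 0.9402 > 0.94.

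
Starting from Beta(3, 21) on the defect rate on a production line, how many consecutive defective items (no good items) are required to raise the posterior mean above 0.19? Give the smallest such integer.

After k defective items and 0 good items the posterior is Beta(3+k, 21), with mean (3+k)/(3+21+k).
Set (3+k)/(24+k) > 0.19 and solve: k > (0.19·24 − 3)/(1 − 0.19) = 1.926.
The smallest integer exceeding 1.926 is 2.

k = 2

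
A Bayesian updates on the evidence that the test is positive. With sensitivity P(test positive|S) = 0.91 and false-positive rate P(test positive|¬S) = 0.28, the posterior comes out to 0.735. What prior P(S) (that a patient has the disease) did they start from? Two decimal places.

P(S) = 0.46

In odds form, posterior odds = prior odds × likelihood ratio, so prior odds = posterior odds ÷ LR.
Posterior odds = 0.735/(1−0.735) = 2.7736. LR = 0.91/0.28 = 3.2500.
Prior odds = 2.7736/3.2500 = 0.8534, so P(S) = 0.8534/(1+0.8534) ≈ 0.46.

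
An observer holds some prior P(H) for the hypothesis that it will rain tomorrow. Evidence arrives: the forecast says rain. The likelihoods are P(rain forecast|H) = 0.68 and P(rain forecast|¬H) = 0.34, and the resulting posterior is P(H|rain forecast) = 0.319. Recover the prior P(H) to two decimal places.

P(H) = 0.19

Bayes' rule in odds form gives O(H|E) = O(H)·[P(E|H)/P(E|¬H)], hence O(H) = O(H|E)/LR.
Posterior odds = 0.319/(1−0.319) = 0.4684. LR = 0.68/0.34 = 2.0000.
Prior odds = 0.4684/2.0000 = 0.2342, so P(H) = 0.2342/(1+0.2342) ≈ 0.19.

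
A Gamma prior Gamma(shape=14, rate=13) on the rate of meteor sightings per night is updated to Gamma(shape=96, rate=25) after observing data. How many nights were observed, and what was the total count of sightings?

n = 12 nights with total 82 sightings

A Gamma(α, β) prior (rate parametrization) on a Poisson rate with n observations summing to S gives posterior Gamma(α+S, β+n).
Matching: Σxᵢ = 96 − 14 = 82 and n = 25 − 13 = 12.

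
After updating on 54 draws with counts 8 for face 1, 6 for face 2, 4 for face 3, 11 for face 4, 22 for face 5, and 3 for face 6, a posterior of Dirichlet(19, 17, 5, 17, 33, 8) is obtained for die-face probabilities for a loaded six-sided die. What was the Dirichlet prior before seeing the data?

For a Dirichlet(α) prior with multinomial counts c, the posterior is Dirichlet(α + c) componentwise.
Subtract each count from the matching posterior parameter: 19−8=11, 17−6=11, 5−4=1, 17−11=6, 33−22=11, 8−3=5.

Dirichlet(11, 11, 1, 6, 11, 5)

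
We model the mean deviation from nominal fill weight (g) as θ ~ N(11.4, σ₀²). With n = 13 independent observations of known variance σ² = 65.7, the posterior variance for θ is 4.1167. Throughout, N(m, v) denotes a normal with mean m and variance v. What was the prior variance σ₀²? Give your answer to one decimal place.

Posterior precision equals prior precision plus data precision: 1/σ_n² = 1/σ₀² + n/σ².
So 1/σ₀² = 1/4.1167 − 13/65.7 = 0.242913 − 0.197869 = 0.045044.
Hence σ₀² = 1/0.045044 ≈ 22.2.

σ₀² = 22.2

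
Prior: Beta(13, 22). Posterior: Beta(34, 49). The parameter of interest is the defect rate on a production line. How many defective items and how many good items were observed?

21 defective items and 27 good items

Beta is conjugate to the binomial likelihood: posterior = Beta(α+s, β+f).
Match parameters: s=34−13=21, f=49−22=27.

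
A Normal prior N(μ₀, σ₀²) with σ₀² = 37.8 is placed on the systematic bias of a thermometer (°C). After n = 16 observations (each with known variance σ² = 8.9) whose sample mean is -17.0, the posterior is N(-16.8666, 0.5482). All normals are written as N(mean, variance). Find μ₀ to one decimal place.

μ₀ = -7.8

The posterior mean is a precision-weighted average: μ_n = (τ₀μ₀ + τ_data·x̄)/(τ₀+τ_data), with τ₀=1/σ₀² and τ_data=n/σ².
Here τ₀ = 1/37.8 = 0.026455 and τ_data = 16/8.9 = 1.797753, so τ_n = 1.824208.
Rearranging for μ₀: μ₀ = (μ_n·τ_n − τ_data·x̄)/τ₀ = (-16.8666·1.824208 − 1.797753·-17.0) / 0.026455 = -0.206386/0.026455 ≈ -7.8.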